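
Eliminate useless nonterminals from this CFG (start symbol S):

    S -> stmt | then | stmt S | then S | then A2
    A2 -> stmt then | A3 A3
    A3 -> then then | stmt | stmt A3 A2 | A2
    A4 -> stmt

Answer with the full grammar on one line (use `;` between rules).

S -> stmt | then | stmt S | then S | then A2; A2 -> stmt then | A3 A3; A3 -> then then | stmt | stmt A3 A2 | A2

Generating nonterminals: {A2, A3, A4, S}.
Reachable from S after that: {A2, A3, S}.
Removed useless symbols: {A4} and every production mentioning them.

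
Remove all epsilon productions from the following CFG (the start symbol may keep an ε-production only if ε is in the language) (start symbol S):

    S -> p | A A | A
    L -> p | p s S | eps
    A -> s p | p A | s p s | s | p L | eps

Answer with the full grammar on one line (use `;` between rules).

The nullable symbols are {A, L, S}.
ε ∈ L(G) since S is nullable, so keep S → ε.
Expand every rule over subsets of its nullable positions: S → A A gives A A | A. L → p s S gives p s S | p s. A → p A gives p A | p.

S -> p | A A | A | ε; L -> p | p s S | p s; A -> s p | p A | p | s p s | s | p L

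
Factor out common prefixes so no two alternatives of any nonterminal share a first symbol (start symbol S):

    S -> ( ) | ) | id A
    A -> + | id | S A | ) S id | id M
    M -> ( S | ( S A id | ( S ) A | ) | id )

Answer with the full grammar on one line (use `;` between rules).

A has alternatives sharing prefix 'id': factor to A → id A' with A' → ε | M.
M has alternatives sharing prefix '( S': factor to M → ( S M' with M' → ε | A id | ) A.

S -> ( ) | ) | id A; A -> + | S A | ) S id | id A'; M -> ) | id ) | ( S M'; A' -> eps | M; M' -> eps | A id | ) A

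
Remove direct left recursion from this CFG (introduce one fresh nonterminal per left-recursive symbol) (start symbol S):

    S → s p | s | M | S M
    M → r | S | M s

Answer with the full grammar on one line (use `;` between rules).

S, M are directly left-recursive.
For S: α = {M}, β = {s p, s, M}. Rewrite as S → β S' and S' → α S' | ε.
For M: α = {s}, β = {r, S}. Rewrite as M → β M' and M' → α M' | ε.

S → s p S' | s S' | M S'; M → r M' | S M'; S' → M S' | ε; M' → s M' | ε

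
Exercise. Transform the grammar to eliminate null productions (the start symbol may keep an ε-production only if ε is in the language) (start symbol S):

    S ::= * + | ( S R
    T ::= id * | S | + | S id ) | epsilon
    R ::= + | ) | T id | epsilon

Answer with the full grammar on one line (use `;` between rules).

Nullable nonterminals: {R, T}.
ε ∉ L(G), so no ε-production is kept.
For each production, add variants omitting each subset of nullable occurrences: S → ( S R gives ( S R | ( S. R → T id gives T id | id.

S ::= * + | ( S R | ( S; T ::= id * | S | + | S id ); R ::= + | ) | T id | id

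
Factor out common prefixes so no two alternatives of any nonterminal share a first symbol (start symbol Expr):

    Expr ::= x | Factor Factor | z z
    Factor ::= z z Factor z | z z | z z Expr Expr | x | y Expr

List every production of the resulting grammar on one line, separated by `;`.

Factor has alternatives sharing prefix 'z z': factor to Factor → z z Factor1 with Factor1 → Factor z | ε | Expr Expr.

Expr ::= x | Factor Factor | z z; Factor ::= x | y Expr | z z Factor1; Factor1 ::= Factor z | ε | Expr Expr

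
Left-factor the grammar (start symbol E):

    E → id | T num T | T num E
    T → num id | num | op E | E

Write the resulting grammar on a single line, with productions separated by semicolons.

E has alternatives sharing prefix 'T num': factor to E → T num E' with E' → T | E.
T has alternatives sharing prefix 'num': factor to T → num T' with T' → id | ε.

E → id | T num E'; T → op E | E | num T'; E' → T | E; T' → id | ε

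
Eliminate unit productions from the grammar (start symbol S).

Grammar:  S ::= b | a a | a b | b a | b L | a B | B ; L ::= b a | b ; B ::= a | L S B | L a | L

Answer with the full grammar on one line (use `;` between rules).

Unit pairs: B ⇒* {L}; S ⇒* {B, L}.
For every A with A ⇒* B via unit rules, add B's non-unit alternatives to A; then delete every rule of the form X → Y.

S ::= b a | b | a | L S B | L a | a a | a b | b L | a B; L ::= b a | b; B ::= b a | b | a | L S B | L a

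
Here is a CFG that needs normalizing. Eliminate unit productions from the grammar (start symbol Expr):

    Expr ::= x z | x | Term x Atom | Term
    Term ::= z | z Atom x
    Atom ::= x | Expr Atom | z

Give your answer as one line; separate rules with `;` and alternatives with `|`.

Unit pairs: Expr ⇒* {Term}.
For every A with A ⇒* B via unit rules, add B's non-unit alternatives to A; then delete every rule of the form X → Y.

Expr ::= z | z Atom x | x z | x | Term x Atom; Term ::= z | z Atom x; Atom ::= x | Expr Atom | z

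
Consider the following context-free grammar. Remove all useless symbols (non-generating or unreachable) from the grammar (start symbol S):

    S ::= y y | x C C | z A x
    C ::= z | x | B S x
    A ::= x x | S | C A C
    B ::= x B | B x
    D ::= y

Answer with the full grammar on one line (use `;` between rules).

S ::= y y | x C C | z A x; C ::= z | x; A ::= x x | S | C A C

Generating nonterminals: {A, C, D, S}.
Reachable from S after that: {A, C, S}.
Removed useless symbols: {B, D} and every production mentioning them.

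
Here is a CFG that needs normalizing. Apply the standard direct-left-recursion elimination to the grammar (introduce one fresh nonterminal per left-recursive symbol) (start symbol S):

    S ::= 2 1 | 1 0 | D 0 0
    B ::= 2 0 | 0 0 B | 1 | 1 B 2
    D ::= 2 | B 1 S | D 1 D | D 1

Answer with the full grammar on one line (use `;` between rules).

S ::= 2 1 | 1 0 | D 0 0; B ::= 2 0 | 0 0 B | 1 | 1 B 2; D ::= 2 D' | B 1 S D'; D' ::= 1 D D' | 1 D' | ε

Left recursion appears on D.
For D: α = {1 D, 1}, β = {2, B 1 S}. Rewrite as D → β D' and D' → α D' | ε.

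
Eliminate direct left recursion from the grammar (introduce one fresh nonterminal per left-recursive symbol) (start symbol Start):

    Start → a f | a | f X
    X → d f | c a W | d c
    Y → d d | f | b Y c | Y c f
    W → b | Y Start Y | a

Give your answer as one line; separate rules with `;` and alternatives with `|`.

Directly left-recursive nonterminal: Y.
For Y: α = {c f}, β = {d d, f, b Y c}. Rewrite as Y → β Y1 and Y1 → α Y1 | ε.

Start → a f | a | f X; X → d f | c a W | d c; Y → d d Y1 | f Y1 | b Y c Y1; W → b | Y Start Y | a; Y1 → c f Y1 | ε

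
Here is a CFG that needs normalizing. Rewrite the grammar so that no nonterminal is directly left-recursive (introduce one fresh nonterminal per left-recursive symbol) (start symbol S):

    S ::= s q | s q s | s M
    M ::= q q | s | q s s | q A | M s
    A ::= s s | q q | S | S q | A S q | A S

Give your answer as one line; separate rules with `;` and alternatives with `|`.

M, A are directly left-recursive.
For M: α = {s}, β = {q q, s, q s s, q A}. Rewrite as M → β M' and M' → α M' | ε.
For A: α = {S q, S}, β = {s s, q q, S, S q}. Rewrite as A → β A' and A' → α A' | ε.

S ::= s q | s q s | s M; M ::= q q M' | s M' | q s s M' | q A M'; A ::= s s A' | q q A' | S A' | S q A'; M' ::= s M' | ε; A' ::= S q A' | S A' | ε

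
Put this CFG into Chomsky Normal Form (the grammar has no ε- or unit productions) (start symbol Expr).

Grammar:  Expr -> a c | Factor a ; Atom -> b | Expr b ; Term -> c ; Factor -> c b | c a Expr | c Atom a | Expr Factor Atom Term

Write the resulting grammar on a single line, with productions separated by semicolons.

Introduce a nonterminal for each terminal appearing in a rule of length ≥ 2: X1 → a, X2 → c, X3 → b.
Binarize each right-hand side of length ≥ 3 by chaining fresh nonterminals (Y1, Y2, …): affected rules were Factor → X2 X1 Expr; Factor → X2 Atom X1; Factor → Expr Factor Atom Term.

Expr -> X1 X2 | Factor X1; Atom -> b | Expr X3; Term -> c; Factor -> X2 X3 | X2 Y1 | X2 Y2 | Expr Y3; X1 -> a; X2 -> c; X3 -> b; Y1 -> X1 Expr; Y2 -> Atom X1; Y3 -> Factor Y4; Y4 -> Atom Term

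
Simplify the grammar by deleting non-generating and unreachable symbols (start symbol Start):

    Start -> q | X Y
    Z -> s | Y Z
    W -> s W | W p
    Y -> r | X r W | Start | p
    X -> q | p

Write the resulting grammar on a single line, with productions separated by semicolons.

Generating nonterminals: {Start, X, Y, Z}.
Reachable from Start after that: {Start, X, Y}.
Removed useless symbols: {W, Z} and every production mentioning them.

Start -> q | X Y; Y -> r | Start | p; X -> q | p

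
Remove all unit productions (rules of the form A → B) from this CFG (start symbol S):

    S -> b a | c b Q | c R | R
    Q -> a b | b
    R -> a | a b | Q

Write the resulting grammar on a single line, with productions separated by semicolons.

Unit pairs: R ⇒* {Q}; S ⇒* {Q, R}.
For every A with A ⇒* B via unit rules, add B's non-unit alternatives to A; then delete every rule of the form X → Y.

S -> a b | b | b a | c b Q | c R | a; Q -> a b | b; R -> a b | b | a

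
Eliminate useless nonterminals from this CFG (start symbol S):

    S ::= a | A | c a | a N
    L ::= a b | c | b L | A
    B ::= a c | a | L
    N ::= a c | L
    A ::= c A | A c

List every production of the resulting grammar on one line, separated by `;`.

S ::= a | c a | a N; L ::= a b | c | b L; N ::= a c | L

Generating nonterminals: {B, L, N, S}.
Reachable from S after that: {L, N, S}.
Removed useless symbols: {A, B} and every production mentioning them.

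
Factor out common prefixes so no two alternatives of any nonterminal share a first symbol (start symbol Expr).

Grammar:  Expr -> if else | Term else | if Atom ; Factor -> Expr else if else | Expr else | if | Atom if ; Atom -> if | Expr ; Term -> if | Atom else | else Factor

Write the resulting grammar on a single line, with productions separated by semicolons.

Expr has alternatives sharing prefix 'if': factor to Expr → if Expr1 with Expr1 → else | Atom.
Factor has alternatives sharing prefix 'Expr else': factor to Factor → Expr else Factor1 with Factor1 → if else | ε.

Expr -> Term else | if Expr1; Factor -> if | Atom if | Expr else Factor1; Atom -> if | Expr; Term -> if | Atom else | else Factor; Expr1 -> else | Atom; Factor1 -> if else | ε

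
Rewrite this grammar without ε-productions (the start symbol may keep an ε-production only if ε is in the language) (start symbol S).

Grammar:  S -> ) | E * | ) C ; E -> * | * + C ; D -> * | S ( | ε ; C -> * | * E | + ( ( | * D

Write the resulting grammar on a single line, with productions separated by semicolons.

Nullable nonterminals: {D}.
ε ∉ L(G), so no ε-production is kept.

S -> ) | E * | ) C; E -> * | * + C; D -> * | S (; C -> * | * E | + ( ( | * D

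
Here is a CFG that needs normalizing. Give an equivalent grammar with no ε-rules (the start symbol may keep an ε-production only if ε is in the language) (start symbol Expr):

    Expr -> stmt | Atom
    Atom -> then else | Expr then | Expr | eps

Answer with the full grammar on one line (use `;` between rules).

Nullable set = {Atom, Expr}.
ε ∈ L(G) since Expr is nullable, so keep Expr → ε.
For each production, add variants omitting each subset of nullable occurrences: Atom → Expr then gives Expr then | then.

Expr -> stmt | Atom | ε; Atom -> then else | Expr then | then | Expr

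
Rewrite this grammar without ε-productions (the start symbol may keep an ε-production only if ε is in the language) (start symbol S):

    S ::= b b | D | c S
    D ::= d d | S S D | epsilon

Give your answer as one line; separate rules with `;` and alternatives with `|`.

The nullable symbols are {D, S}.
ε ∈ L(G) since S is nullable, so keep S → ε.
For each production, add variants omitting each subset of nullable occurrences: S → c S gives c S | c. D → S S D gives S S D | S S | S D | S.

S ::= b b | D | c S | c | ε; D ::= d d | S S D | S S | S D | S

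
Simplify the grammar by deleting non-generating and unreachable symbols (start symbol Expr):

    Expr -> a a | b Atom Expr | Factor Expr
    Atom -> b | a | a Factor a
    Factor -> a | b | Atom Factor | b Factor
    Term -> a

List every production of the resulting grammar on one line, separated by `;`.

Generating nonterminals: {Atom, Expr, Factor, Term}.
Reachable from Expr after that: {Atom, Expr, Factor}.
Removed useless symbols: {Term} and every production mentioning them.

Expr -> a a | b Atom Expr | Factor Expr; Atom -> b | a | a Factor a; Factor -> a | b | Atom Factor | b Factor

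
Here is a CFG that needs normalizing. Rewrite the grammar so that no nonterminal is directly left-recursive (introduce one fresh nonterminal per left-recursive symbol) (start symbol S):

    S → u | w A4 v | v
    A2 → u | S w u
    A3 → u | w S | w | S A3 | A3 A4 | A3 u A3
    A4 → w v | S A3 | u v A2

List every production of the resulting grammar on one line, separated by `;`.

S → u | w A4 v | v; A2 → u | S w u; A3 → u A3' | w S A3' | w A3' | S A3 A3'; A4 → w v | S A3 | u v A2; A3' → A4 A3' | u A3 A3' | ε

A3 is directly left-recursive.
For A3: α = {A4, u A3}, β = {u, w S, w, S A3}. Rewrite as A3 → β A3' and A3' → α A3' | ε.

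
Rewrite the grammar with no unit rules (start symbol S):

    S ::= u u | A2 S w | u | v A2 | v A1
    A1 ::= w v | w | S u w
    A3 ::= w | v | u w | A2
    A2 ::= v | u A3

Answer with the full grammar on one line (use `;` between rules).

S ::= u u | A2 S w | u | v A2 | v A1; A1 ::= w v | w | S u w; A3 ::= v | u A3 | w | u w; A2 ::= v | u A3

Unit pairs: A3 ⇒* {A2}.
Replace each nonterminal's rules with the union of the non-unit rules of every nonterminal it unit-derives.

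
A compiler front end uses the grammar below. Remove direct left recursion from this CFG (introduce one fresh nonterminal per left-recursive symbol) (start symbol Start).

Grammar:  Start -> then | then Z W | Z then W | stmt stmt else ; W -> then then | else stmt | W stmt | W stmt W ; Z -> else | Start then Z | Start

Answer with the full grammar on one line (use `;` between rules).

Start -> then | then Z W | Z then W | stmt stmt else; W -> then then W1 | else stmt W1; Z -> else | Start then Z | Start; W1 -> stmt W1 | stmt W W1 | epsilon

Left recursion appears on W.
For W: α = {stmt, stmt W}, β = {then then, else stmt}. Rewrite as W → β W1 and W1 → α W1 | ε.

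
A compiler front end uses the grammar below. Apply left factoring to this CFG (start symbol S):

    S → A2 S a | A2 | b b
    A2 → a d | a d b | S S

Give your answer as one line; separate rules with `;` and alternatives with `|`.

S has alternatives sharing prefix 'A2': factor to S → A2 S' with S' → S a | ε.
A2 has alternatives sharing prefix 'a d': factor to A2 → a d A2' with A2' → ε | b.

S → b b | A2 S'; A2 → S S | a d A2'; S' → S a | epsilon; A2' → epsilon | b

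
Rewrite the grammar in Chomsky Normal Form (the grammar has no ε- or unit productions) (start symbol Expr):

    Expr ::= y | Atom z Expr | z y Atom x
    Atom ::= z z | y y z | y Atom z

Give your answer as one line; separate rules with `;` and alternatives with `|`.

Expr ::= y | Atom Y1 | X1 Y2; Atom ::= X1 X1 | X2 Y4 | X2 Y5; X1 ::= z; X2 ::= y; X3 ::= x; Y1 ::= X1 Expr; Y2 ::= X2 Y3; Y3 ::= Atom X3; Y4 ::= X2 X1; Y5 ::= Atom X1

Introduce a nonterminal for each terminal appearing in a rule of length ≥ 2: X1 → z, X2 → y, X3 → x.
Binarize each right-hand side of length ≥ 3 by chaining fresh nonterminals (Y1, Y2, …): affected rules were Expr → Atom X1 Expr; Expr → X1 X2 Atom X3; Atom → X2 X2 X1; Atom → X2 Atom X1.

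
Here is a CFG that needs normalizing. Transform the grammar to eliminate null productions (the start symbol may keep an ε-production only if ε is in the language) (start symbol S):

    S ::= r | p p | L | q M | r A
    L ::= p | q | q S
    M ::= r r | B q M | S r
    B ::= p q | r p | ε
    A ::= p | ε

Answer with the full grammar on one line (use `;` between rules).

The nullable symbols are {A, B}.
ε ∉ L(G), so no ε-production is kept.
Add the nullable-subset variants: M → B q M gives B q M | q M.

S ::= r | p p | L | q M | r A; L ::= p | q | q S; M ::= r r | B q M | q M | S r; B ::= p q | r p; A ::= p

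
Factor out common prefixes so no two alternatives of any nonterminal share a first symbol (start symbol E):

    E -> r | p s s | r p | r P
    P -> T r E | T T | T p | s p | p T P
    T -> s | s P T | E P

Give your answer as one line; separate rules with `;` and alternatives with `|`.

E -> p s s | r E'; P -> s p | p T P | T P'; T -> E P | s T'; E' -> ε | p | P; P' -> r E | T | p; T' -> ε | P T

E has alternatives sharing prefix 'r': factor to E → r E' with E' → ε | p | P.
P has alternatives sharing prefix 'T': factor to P → T P' with P' → r E | T | p.
T has alternatives sharing prefix 's': factor to T → s T' with T' → ε | P T.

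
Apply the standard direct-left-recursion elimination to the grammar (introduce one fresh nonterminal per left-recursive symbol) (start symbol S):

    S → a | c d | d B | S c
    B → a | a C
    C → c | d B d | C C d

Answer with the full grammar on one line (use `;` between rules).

S, C are directly left-recursive.
For S: α = {c}, β = {a, c d, d B}. Rewrite as S → β S' and S' → α S' | ε.
For C: α = {C d}, β = {c, d B d}. Rewrite as C → β C' and C' → α C' | ε.

S → a S' | c d S' | d B S'; B → a | a C; C → c C' | d B d C'; S' → c S' | ε; C' → C d C' | ε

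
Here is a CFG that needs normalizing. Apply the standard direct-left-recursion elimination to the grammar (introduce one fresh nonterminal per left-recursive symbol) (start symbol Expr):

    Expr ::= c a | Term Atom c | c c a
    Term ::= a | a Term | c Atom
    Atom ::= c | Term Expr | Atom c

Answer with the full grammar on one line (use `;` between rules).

Expr ::= c a | Term Atom c | c c a; Term ::= a | a Term | c Atom; Atom ::= c Atom1 | Term Expr Atom1; Atom1 ::= c Atom1 | ε

Directly left-recursive nonterminal: Atom.
For Atom: α = {c}, β = {c, Term Expr}. Rewrite as Atom → β Atom1 and Atom1 → α Atom1 | ε.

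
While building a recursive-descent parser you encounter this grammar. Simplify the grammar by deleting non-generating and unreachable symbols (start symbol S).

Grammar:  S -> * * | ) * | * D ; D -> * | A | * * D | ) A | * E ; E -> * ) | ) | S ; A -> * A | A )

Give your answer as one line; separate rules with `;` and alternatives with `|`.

S -> * * | ) * | * D; D -> * | * * D | * E; E -> * ) | ) | S

Generating nonterminals: {D, E, S}.
Reachable from S after that: {D, E, S}.
Removed useless symbols: {A} and every production mentioning them.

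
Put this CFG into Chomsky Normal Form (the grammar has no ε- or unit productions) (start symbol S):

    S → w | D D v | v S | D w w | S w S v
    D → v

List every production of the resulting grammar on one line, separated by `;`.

S → w | D Y1 | X1 S | D Y2 | S Y3; D → v; X1 → v; X2 → w; Y1 → D X1; Y2 → X2 X2; Y3 → X2 Y4; Y4 → S X1

Introduce a nonterminal for each terminal appearing in a rule of length ≥ 2: X1 → v, X2 → w.
Binarize each right-hand side of length ≥ 3 by chaining fresh nonterminals (Y1, Y2, …): affected rules were S → D D X1; S → D X2 X2; S → S X2 S X1.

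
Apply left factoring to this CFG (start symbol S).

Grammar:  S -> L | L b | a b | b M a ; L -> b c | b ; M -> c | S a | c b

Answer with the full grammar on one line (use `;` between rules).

S -> a b | b M a | L S'; L -> b L'; M -> S a | c M'; S' -> ε | b; L' -> c | ε; M' -> ε | b

S has alternatives sharing prefix 'L': factor to S → L S' with S' → ε | b.
L has alternatives sharing prefix 'b': factor to L → b L' with L' → c | ε.
M has alternatives sharing prefix 'c': factor to M → c M' with M' → ε | b.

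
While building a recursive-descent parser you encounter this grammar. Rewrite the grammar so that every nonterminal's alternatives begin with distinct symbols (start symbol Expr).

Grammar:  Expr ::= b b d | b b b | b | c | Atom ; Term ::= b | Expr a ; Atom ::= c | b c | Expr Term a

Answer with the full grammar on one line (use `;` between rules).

Expr ::= c | Atom | b Expr1; Term ::= b | Expr a; Atom ::= c | b c | Expr Term a; Expr1 ::= ε | b Expr11; Expr11 ::= d | b

Expr has alternatives sharing prefix 'b': factor to Expr → b Expr1 with Expr1 → b d | b b | ε.
Expr1 has alternatives sharing prefix 'b': factor to Expr1 → b Expr11 with Expr11 → d | b.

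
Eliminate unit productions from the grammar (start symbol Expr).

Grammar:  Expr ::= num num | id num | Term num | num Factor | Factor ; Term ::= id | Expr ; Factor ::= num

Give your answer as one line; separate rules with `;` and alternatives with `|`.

Expr ::= num | num num | id num | Term num | num Factor; Term ::= id | num | num num | id num | Term num | num Factor; Factor ::= num

Unit pairs: Expr ⇒* {Factor}; Term ⇒* {Expr, Factor}.
For every A with A ⇒* B via unit rules, add B's non-unit alternatives to A; then delete every rule of the form X → Y.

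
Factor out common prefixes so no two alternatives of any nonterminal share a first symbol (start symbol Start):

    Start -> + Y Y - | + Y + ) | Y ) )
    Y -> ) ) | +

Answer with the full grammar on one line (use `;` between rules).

Start has alternatives sharing prefix '+ Y': factor to Start → + Y Start1 with Start1 → Y - | + ).

Start -> Y ) ) | + Y Start1; Y -> ) ) | +; Start1 -> Y - | + )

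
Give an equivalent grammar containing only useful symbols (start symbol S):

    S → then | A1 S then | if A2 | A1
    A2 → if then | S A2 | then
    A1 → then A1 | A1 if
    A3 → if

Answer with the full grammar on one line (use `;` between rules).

Generating nonterminals: {A2, A3, S}.
Reachable from S after that: {A2, S}.
Removed useless symbols: {A1, A3} and every production mentioning them.

S → then | if A2; A2 → if then | S A2 | then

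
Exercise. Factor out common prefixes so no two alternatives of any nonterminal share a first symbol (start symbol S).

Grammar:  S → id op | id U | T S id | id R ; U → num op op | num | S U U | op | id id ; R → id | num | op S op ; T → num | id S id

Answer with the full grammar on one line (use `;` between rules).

S → T S id | id S'; U → S U U | op | id id | num U'; R → id | num | op S op; T → num | id S id; S' → op | U | R; U' → op op | ε

S has alternatives sharing prefix 'id': factor to S → id S' with S' → op | U | R.
U has alternatives sharing prefix 'num': factor to U → num U' with U' → op op | ε.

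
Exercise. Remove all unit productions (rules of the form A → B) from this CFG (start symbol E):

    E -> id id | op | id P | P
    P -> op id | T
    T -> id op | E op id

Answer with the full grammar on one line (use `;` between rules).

E -> id id | op | id P | op id | id op | E op id; P -> op id | id op | E op id; T -> id op | E op id

Unit pairs: E ⇒* {P, T}; P ⇒* {T}.
For each unit pair (A, B), copy every non-unit production of B to A, then drop all unit productions.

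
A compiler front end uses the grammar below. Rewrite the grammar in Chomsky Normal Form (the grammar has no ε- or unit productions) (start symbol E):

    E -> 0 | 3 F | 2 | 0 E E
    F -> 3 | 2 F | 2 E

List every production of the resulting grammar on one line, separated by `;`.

E -> 0 | X1 F | 2 | X2 Y1; F -> 3 | X3 F | X3 E; X1 -> 3; X2 -> 0; X3 -> 2; Y1 -> E E

Introduce a nonterminal for each terminal appearing in a rule of length ≥ 2: X1 → 3, X2 → 0, X3 → 2.
Binarize each right-hand side of length ≥ 3 by chaining fresh nonterminals (Y1, Y2, …): affected rules were E → X2 E E.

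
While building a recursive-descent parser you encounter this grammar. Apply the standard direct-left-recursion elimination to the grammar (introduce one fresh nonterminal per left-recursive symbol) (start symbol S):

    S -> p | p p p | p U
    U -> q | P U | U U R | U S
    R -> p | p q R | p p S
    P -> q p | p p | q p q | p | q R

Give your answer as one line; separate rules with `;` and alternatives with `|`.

S -> p | p p p | p U; U -> q U' | P U U'; R -> p | p q R | p p S; P -> q p | p p | q p q | p | q R; U' -> U R U' | S U' | eps

U is directly left-recursive.
For U: α = {U R, S}, β = {q, P U}. Rewrite as U → β U' and U' → α U' | ε.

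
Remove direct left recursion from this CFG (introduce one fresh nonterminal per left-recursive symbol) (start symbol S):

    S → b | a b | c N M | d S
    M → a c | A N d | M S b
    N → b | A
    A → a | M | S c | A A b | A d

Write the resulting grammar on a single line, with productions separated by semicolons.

S → b | a b | c N M | d S; M → a c M' | A N d M'; N → b | A; A → a A' | M A' | S c A'; M' → S b M' | eps; A' → A b A' | d A' | eps

Directly left-recursive nonterminals: M, A.
For M: α = {S b}, β = {a c, A N d}. Rewrite as M → β M' and M' → α M' | ε.
For A: α = {A b, d}, β = {a, M, S c}. Rewrite as A → β A' and A' → α A' | ε.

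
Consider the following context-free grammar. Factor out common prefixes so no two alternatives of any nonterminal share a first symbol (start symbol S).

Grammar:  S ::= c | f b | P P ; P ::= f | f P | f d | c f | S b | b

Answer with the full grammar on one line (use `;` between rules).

S ::= c | f b | P P; P ::= c f | S b | b | f P'; P' ::= ε | P | d

P has alternatives sharing prefix 'f': factor to P → f P' with P' → ε | P | d.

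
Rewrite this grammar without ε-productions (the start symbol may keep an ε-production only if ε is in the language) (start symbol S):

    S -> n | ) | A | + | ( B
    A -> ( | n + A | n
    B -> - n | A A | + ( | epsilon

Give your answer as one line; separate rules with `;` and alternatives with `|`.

Nullable set = {B}.
ε ∉ L(G), so no ε-production is kept.
Add the nullable-subset variants: S → ( B gives ( B | (.

S -> n | ) | A | + | ( B | (; A -> ( | n + A | n; B -> - n | A A | + (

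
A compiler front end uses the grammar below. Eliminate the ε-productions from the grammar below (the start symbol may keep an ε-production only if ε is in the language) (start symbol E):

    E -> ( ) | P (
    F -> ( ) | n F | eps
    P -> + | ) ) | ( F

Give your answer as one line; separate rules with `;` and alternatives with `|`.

Nullable set = {F}.
ε ∉ L(G), so no ε-production is kept.
Expand every rule over subsets of its nullable positions: F → n F gives n F | n. P → ( F gives ( F | (.

E -> ( ) | P (; F -> ( ) | n F | n; P -> + | ) ) | ( F | (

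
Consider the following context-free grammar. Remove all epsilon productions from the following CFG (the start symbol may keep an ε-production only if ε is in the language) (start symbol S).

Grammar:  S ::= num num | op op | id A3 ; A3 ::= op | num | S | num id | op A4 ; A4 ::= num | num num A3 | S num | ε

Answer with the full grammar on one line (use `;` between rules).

The nullable symbols are {A4}.
ε ∉ L(G), so no ε-production is kept.

S ::= num num | op op | id A3; A3 ::= op | num | S | num id | op A4; A4 ::= num | num num A3 | S num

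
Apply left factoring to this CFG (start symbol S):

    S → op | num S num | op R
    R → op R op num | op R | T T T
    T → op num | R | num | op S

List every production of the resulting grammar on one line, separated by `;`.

S → num S num | op S'; R → T T T | op R R'; T → R | num | op T'; S' → ε | R; R' → op num | ε; T' → num | S

S has alternatives sharing prefix 'op': factor to S → op S' with S' → ε | R.
R has alternatives sharing prefix 'op R': factor to R → op R R' with R' → op num | ε.
T has alternatives sharing prefix 'op': factor to T → op T' with T' → num | S.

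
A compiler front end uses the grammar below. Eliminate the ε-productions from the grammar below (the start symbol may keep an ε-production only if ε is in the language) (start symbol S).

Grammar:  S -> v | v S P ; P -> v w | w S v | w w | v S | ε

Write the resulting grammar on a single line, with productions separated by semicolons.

Nullable set = {P}.
ε ∉ L(G), so no ε-production is kept.
Expand every rule over subsets of its nullable positions: S → v S P gives v S P | v S.

S -> v | v S P | v S; P -> v w | w S v | w w | v S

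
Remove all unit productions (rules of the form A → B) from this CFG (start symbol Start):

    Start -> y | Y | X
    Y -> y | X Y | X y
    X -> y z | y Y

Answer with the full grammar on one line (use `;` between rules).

Start -> y | y z | y Y | X Y | X y; Y -> y | X Y | X y; X -> y z | y Y

Unit pairs: Start ⇒* {X, Y}.
Replace each nonterminal's rules with the union of the non-unit rules of every nonterminal it unit-derives.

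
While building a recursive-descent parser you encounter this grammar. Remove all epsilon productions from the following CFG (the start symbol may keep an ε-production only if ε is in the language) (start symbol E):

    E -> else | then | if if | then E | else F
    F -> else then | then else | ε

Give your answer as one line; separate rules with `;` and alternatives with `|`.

E -> else | then | if if | then E | else F; F -> else then | then else

Nullable set = {F}.
ε ∉ L(G), so no ε-production is kept.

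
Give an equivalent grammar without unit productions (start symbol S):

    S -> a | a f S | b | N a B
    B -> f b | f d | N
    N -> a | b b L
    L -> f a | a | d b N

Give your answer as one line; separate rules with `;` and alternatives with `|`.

S -> a | a f S | b | N a B; B -> f b | f d | a | b b L; N -> a | b b L; L -> f a | a | d b N

Unit pairs: B ⇒* {N}.
For each unit pair (A, B), copy every non-unit production of B to A, then drop all unit productions.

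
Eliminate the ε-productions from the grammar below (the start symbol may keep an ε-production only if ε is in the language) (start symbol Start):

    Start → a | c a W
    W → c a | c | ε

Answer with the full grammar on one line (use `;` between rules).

The nullable symbols are {W}.
ε ∉ L(G), so no ε-production is kept.
Add the nullable-subset variants: Start → c a W gives c a W | c a.

Start → a | c a W | c a; W → c a | c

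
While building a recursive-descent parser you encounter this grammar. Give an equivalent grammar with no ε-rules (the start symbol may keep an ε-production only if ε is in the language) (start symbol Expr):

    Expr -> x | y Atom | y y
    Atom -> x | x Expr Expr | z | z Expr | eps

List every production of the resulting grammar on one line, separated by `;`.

Nullable set = {Atom}.
ε ∉ L(G), so no ε-production is kept.
Add the nullable-subset variants: Expr → y Atom gives y Atom | y.

Expr -> x | y Atom | y | y y; Atom -> x | x Expr Expr | z | z Expr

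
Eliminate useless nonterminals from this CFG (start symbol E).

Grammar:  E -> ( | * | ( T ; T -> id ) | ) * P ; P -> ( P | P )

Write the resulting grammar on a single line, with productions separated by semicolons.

Generating nonterminals: {E, T}.
Reachable from E after that: {E, T}.
Removed useless symbols: {P} and every production mentioning them.

E -> ( | * | ( T; T -> id )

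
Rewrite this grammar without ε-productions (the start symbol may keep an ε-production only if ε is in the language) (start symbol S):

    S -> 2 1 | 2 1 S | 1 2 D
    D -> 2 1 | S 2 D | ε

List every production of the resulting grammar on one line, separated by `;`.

S -> 2 1 | 2 1 S | 1 2 D | 1 2; D -> 2 1 | S 2 D | S 2

Nullable set = {D}.
ε ∉ L(G), so no ε-production is kept.
Add the nullable-subset variants: S → 1 2 D gives 1 2 D | 1 2. D → S 2 D gives S 2 D | S 2.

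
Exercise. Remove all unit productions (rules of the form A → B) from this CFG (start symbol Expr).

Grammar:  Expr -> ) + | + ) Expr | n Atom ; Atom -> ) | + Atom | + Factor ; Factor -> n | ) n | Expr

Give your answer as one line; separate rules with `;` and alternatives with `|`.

Expr -> ) + | + ) Expr | n Atom; Atom -> ) | + Atom | + Factor; Factor -> n | ) n | ) + | + ) Expr | n Atom

Unit pairs: Factor ⇒* {Expr}.
For every A with A ⇒* B via unit rules, add B's non-unit alternatives to A; then delete every rule of the form X → Y.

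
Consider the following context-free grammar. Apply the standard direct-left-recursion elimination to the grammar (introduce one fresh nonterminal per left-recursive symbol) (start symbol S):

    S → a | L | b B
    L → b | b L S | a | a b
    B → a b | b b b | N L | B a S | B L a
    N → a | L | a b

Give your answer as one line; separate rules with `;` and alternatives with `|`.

S → a | L | b B; L → b | b L S | a | a b; B → a b B' | b b b B' | N L B'; N → a | L | a b; B' → a S B' | L a B' | ε

B is directly left-recursive.
For B: α = {a S, L a}, β = {a b, b b b, N L}. Rewrite as B → β B' and B' → α B' | ε.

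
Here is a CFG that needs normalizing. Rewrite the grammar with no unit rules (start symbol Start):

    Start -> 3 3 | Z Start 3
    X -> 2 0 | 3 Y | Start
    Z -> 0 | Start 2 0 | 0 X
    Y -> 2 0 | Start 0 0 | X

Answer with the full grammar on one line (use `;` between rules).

Start -> 3 3 | Z Start 3; X -> 3 3 | Z Start 3 | 2 0 | 3 Y; Z -> 0 | Start 2 0 | 0 X; Y -> 3 3 | Z Start 3 | 2 0 | 3 Y | Start 0 0

Unit pairs: X ⇒* {Start}; Y ⇒* {Start, X}.
For every A with A ⇒* B via unit rules, add B's non-unit alternatives to A; then delete every rule of the form X → Y.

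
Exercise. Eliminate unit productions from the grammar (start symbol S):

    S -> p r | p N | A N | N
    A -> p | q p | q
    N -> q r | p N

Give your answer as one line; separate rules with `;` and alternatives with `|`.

S -> p r | p N | A N | q r; A -> p | q p | q; N -> q r | p N

Unit pairs: S ⇒* {N}.
For every A with A ⇒* B via unit rules, add B's non-unit alternatives to A; then delete every rule of the form X → Y.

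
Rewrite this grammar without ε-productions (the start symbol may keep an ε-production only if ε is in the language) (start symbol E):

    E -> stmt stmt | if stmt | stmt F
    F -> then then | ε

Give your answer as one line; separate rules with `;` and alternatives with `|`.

The nullable symbols are {F}.
ε ∉ L(G), so no ε-production is kept.
Add the nullable-subset variants: E → stmt F gives stmt F | stmt.

E -> stmt stmt | if stmt | stmt F | stmt; F -> then then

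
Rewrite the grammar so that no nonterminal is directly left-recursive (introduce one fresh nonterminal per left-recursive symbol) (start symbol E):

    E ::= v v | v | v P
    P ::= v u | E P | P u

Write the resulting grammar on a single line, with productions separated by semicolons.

Directly left-recursive nonterminal: P.
For P: α = {u}, β = {v u, E P}. Rewrite as P → β P' and P' → α P' | ε.

E ::= v v | v | v P; P ::= v u P' | E P P'; P' ::= u P' | epsilon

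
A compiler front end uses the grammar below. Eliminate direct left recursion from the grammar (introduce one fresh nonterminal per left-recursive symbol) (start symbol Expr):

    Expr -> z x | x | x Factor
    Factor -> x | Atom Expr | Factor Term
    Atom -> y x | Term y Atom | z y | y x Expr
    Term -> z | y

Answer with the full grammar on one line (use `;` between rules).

Left recursion appears on Factor.
For Factor: α = {Term}, β = {x, Atom Expr}. Rewrite as Factor → β Factor1 and Factor1 → α Factor1 | ε.

Expr -> z x | x | x Factor; Factor -> x Factor1 | Atom Expr Factor1; Atom -> y x | Term y Atom | z y | y x Expr; Term -> z | y; Factor1 -> Term Factor1 | ε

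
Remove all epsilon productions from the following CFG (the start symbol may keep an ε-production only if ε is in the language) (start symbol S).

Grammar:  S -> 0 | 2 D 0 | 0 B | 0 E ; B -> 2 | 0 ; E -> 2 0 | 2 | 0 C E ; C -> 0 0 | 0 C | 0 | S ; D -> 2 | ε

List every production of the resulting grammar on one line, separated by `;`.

Nullable nonterminals: {D}.
ε ∉ L(G), so no ε-production is kept.
Add the nullable-subset variants: S → 2 D 0 gives 2 D 0 | 2 0.

S -> 0 | 2 D 0 | 2 0 | 0 B | 0 E; B -> 2 | 0; E -> 2 0 | 2 | 0 C E; C -> 0 0 | 0 C | 0 | S; D -> 2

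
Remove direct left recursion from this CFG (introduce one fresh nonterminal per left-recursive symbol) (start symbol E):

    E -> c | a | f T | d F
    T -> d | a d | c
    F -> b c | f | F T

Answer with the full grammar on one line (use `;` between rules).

Left recursion appears on F.
For F: α = {T}, β = {b c, f}. Rewrite as F → β F' and F' → α F' | ε.

E -> c | a | f T | d F; T -> d | a d | c; F -> b c F' | f F'; F' -> T F' | ε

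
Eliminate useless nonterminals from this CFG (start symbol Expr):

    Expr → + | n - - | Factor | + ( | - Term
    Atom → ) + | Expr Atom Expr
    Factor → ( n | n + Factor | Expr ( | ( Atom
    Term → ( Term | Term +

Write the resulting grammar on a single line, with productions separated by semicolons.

Expr → + | n - - | Factor | + (; Atom → ) + | Expr Atom Expr; Factor → ( n | n + Factor | Expr ( | ( Atom

Generating nonterminals: {Atom, Expr, Factor}.
Reachable from Expr after that: {Atom, Expr, Factor}.
Removed useless symbols: {Term} and every production mentioning them.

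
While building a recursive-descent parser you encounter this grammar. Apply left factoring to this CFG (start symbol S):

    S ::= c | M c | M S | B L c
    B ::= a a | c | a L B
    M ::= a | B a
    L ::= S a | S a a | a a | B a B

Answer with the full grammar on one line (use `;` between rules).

S has alternatives sharing prefix 'M': factor to S → M S' with S' → c | S.
B has alternatives sharing prefix 'a': factor to B → a B' with B' → a | L B.
L has alternatives sharing prefix 'S a': factor to L → S a L' with L' → ε | a.

S ::= c | B L c | M S'; B ::= c | a B'; M ::= a | B a; L ::= a a | B a B | S a L'; S' ::= c | S; B' ::= a | L B; L' ::= ε | a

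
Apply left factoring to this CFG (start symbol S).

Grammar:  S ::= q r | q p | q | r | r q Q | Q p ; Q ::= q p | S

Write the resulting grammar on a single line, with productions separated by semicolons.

S has alternatives sharing prefix 'q': factor to S → q S' with S' → r | p | ε.
S has alternatives sharing prefix 'r': factor to S → r S'' with S'' → ε | q Q.

S ::= Q p | q S' | r S''; Q ::= q p | S; S' ::= r | p | ε; S'' ::= ε | q Q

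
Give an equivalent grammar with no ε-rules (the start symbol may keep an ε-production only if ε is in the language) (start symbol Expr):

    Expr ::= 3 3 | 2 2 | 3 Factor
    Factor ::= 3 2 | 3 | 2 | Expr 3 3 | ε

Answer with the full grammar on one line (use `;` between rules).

The nullable symbols are {Factor}.
ε ∉ L(G), so no ε-production is kept.
For each production, add variants omitting each subset of nullable occurrences: Expr → 3 Factor gives 3 Factor | 3.

Expr ::= 3 3 | 2 2 | 3 Factor | 3; Factor ::= 3 2 | 3 | 2 | Expr 3 3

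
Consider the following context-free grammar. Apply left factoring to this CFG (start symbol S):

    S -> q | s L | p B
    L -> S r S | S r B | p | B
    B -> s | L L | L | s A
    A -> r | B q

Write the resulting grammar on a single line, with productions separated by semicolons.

L has alternatives sharing prefix 'S r': factor to L → S r L' with L' → S | B.
B has alternatives sharing prefix 's': factor to B → s B' with B' → ε | A.
B has alternatives sharing prefix 'L': factor to B → L B'' with B'' → L | ε.

S -> q | s L | p B; L -> p | B | S r L'; B -> s B' | L B''; A -> r | B q; L' -> S | B; B' -> ε | A; B'' -> L | ε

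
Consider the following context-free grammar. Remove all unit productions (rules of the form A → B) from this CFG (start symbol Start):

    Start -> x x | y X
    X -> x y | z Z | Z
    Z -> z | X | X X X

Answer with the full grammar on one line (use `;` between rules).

Unit pairs: X ⇒* {Z}; Z ⇒* {X}.
For every A with A ⇒* B via unit rules, add B's non-unit alternatives to A; then delete every rule of the form X → Y.

Start -> x x | y X; X -> z | X X X | x y | z Z; Z -> z | X X X | x y | z Z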